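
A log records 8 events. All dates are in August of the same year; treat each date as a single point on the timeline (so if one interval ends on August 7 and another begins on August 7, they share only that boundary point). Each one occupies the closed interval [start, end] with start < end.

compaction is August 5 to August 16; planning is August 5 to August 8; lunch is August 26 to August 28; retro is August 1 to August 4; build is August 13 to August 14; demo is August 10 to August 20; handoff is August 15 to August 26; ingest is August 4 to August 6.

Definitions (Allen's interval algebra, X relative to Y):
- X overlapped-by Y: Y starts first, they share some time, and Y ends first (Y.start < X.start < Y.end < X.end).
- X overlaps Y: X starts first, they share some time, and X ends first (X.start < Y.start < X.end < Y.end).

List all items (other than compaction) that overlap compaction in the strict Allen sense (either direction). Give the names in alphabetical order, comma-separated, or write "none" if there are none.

demo, handoff, ingest

Target compaction = [August 5, August 16].
build [August 13, August 14] → during → no.
demo [August 10, August 20] → overlapped-by → yes.
handoff [August 15, August 26] → overlapped-by → yes.
ingest [August 4, August 6] → overlaps → yes.
lunch [August 26, August 28] → after → no.
planning [August 5, August 8] → starts → no.
retro [August 1, August 4] → before → no.
Result: demo, handoff, ingest.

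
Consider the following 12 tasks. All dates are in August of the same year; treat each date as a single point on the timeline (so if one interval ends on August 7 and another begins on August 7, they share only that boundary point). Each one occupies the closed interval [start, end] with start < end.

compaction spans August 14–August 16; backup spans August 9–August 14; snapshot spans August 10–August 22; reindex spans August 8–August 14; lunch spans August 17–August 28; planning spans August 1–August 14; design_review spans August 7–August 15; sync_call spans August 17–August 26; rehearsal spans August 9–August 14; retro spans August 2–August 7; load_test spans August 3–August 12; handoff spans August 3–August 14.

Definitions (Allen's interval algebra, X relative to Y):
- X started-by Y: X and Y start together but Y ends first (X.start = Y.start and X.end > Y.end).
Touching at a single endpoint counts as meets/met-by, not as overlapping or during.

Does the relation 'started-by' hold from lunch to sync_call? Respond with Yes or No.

Yes

lunch = [August 17, August 28], sync_call = [August 17, August 26].
Actual relation of lunch to sync_call: started-by.
Asked whether 'started-by' holds → Yes.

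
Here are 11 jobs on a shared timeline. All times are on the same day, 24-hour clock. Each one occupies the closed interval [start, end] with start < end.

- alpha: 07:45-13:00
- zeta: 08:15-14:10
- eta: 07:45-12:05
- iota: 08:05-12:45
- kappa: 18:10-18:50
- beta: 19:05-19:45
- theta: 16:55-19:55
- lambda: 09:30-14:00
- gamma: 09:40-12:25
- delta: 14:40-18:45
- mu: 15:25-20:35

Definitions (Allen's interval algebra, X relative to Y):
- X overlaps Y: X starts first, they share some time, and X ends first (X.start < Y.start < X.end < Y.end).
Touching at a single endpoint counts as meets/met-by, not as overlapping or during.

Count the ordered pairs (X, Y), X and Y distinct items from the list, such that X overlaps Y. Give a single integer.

11

Checking all 110 ordered pairs for relation 'overlaps'; matching pairs in alphabetical order:
(alpha, lambda): alpha overlaps lambda ✓
(alpha, zeta): alpha overlaps zeta ✓
(delta, kappa): delta overlaps kappa ✓
(delta, mu): delta overlaps mu ✓
(delta, theta): delta overlaps theta ✓
(eta, gamma): eta overlaps gamma ✓
(eta, iota): eta overlaps iota ✓
(eta, lambda): eta overlaps lambda ✓
(eta, zeta): eta overlaps zeta ✓
(iota, lambda): iota overlaps lambda ✓
(iota, zeta): iota overlaps zeta ✓
Count: 11.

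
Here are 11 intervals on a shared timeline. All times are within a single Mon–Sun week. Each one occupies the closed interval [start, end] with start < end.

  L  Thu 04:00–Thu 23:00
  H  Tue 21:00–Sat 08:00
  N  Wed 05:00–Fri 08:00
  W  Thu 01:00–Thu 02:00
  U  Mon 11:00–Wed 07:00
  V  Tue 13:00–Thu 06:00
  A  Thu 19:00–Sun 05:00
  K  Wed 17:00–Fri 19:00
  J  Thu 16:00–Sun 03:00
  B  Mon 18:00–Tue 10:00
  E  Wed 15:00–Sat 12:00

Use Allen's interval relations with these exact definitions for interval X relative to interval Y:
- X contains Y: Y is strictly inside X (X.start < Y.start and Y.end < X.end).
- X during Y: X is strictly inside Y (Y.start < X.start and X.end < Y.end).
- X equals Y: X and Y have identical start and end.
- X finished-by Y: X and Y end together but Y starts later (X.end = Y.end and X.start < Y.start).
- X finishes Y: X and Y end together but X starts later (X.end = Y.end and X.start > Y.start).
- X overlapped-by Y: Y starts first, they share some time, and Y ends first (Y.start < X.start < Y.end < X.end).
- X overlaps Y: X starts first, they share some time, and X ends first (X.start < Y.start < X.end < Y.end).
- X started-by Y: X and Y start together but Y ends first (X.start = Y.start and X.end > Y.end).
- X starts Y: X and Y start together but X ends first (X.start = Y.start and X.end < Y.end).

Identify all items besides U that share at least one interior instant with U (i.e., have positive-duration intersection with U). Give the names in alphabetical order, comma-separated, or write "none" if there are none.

B, H, N, V

Target U = [Mon 11:00, Wed 07:00].
A [Thu 19:00, Sun 05:00] → after → no.
B [Mon 18:00, Tue 10:00] → during → yes.
E [Wed 15:00, Sat 12:00] → after → no.
H [Tue 21:00, Sat 08:00] → overlapped-by → yes.
J [Thu 16:00, Sun 03:00] → after → no.
K [Wed 17:00, Fri 19:00] → after → no.
L [Thu 04:00, Thu 23:00] → after → no.
N [Wed 05:00, Fri 08:00] → overlapped-by → yes.
V [Tue 13:00, Thu 06:00] → overlapped-by → yes.
W [Thu 01:00, Thu 02:00] → after → no.
Result: B, H, N, V.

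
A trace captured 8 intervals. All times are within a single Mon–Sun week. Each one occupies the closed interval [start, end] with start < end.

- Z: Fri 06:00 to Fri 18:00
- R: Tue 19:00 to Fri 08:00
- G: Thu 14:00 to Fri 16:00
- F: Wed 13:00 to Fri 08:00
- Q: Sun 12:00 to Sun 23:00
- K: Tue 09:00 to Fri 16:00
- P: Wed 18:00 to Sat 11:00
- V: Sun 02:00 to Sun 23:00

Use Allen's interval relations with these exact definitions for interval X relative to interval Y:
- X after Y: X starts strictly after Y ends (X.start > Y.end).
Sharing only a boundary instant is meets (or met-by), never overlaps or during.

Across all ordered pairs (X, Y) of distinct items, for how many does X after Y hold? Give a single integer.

Checking all 56 ordered pairs for relation 'after'; matching pairs in alphabetical order:
(Q, F): Q after F ✓
(Q, G): Q after G ✓
(Q, K): Q after K ✓
(Q, P): Q after P ✓
(Q, R): Q after R ✓
(Q, Z): Q after Z ✓
(V, F): V after F ✓
(V, G): V after G ✓
(V, K): V after K ✓
(V, P): V after P ✓
(V, R): V after R ✓
(V, Z): V after Z ✓
Count: 12.

12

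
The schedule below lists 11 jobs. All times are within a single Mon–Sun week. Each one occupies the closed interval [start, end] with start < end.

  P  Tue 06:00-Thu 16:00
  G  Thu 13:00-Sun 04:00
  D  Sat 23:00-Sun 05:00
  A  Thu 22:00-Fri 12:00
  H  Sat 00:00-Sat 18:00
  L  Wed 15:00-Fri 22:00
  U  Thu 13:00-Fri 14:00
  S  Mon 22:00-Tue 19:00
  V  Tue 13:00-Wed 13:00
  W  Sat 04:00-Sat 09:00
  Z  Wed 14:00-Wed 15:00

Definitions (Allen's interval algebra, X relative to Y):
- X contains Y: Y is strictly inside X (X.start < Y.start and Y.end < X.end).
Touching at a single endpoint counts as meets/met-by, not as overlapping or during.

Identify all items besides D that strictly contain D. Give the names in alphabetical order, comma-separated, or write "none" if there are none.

none

Target D = [Sat 23:00, Sun 05:00].
A [Thu 22:00, Fri 12:00] → before → no.
G [Thu 13:00, Sun 04:00] → overlaps → no.
H [Sat 00:00, Sat 18:00] → before → no.
L [Wed 15:00, Fri 22:00] → before → no.
P [Tue 06:00, Thu 16:00] → before → no.
S [Mon 22:00, Tue 19:00] → before → no.
U [Thu 13:00, Fri 14:00] → before → no.
V [Tue 13:00, Wed 13:00] → before → no.
W [Sat 04:00, Sat 09:00] → before → no.
Z [Wed 14:00, Wed 15:00] → before → no.
Result: none.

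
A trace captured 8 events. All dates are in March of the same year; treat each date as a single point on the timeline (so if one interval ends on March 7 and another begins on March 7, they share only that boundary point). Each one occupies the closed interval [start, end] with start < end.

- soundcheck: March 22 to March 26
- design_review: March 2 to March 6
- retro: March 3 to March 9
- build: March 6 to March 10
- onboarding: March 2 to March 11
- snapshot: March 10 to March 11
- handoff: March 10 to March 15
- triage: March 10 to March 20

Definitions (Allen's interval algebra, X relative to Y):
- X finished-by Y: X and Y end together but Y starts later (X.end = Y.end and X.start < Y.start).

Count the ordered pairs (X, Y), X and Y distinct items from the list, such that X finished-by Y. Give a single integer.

Checking all 56 ordered pairs for relation 'finished-by'; matching pairs in alphabetical order:
(onboarding, snapshot): onboarding finished-by snapshot ✓
Count: 1.

1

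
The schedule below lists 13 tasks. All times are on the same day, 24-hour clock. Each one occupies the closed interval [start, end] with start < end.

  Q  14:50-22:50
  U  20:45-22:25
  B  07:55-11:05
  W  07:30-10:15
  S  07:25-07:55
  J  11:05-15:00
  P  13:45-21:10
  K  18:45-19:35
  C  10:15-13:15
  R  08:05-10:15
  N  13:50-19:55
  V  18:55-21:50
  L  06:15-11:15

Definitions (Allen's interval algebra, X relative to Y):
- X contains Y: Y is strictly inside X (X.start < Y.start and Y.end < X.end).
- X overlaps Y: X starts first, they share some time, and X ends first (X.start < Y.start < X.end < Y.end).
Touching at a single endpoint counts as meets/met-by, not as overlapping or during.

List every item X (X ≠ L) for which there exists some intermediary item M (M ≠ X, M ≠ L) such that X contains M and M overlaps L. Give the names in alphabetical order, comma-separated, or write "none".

Target L = [06:15, 11:15].
Intermediaries M with M overlaps L: none.
Union: none.

none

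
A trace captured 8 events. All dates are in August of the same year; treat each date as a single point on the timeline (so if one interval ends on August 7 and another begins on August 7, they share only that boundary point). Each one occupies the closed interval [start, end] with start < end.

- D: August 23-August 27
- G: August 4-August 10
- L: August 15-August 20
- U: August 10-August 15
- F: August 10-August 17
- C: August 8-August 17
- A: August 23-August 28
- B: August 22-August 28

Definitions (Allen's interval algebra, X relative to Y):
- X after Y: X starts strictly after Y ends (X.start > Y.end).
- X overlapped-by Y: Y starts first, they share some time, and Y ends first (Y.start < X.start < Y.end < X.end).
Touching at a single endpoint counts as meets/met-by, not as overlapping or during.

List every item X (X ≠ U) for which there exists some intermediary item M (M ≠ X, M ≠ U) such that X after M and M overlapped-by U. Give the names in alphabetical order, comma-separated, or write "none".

Target U = [August 10, August 15].
Intermediaries M with M overlapped-by U: none.
Union: none.

none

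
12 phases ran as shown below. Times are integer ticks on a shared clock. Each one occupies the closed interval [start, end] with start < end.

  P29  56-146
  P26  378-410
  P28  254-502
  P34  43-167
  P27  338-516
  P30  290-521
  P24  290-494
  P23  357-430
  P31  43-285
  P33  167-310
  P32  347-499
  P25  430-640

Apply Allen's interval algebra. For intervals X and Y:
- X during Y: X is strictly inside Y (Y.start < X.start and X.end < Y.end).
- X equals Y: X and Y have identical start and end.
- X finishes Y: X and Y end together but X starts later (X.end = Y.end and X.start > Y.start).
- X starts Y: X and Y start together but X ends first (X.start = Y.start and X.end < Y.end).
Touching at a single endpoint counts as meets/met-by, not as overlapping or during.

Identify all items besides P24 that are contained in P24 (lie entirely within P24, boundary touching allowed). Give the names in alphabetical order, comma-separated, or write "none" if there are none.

P23, P26

Target P24 = [290, 494].
P23 [357, 430] → during → yes.
P25 [430, 640] → overlapped-by → no.
P26 [378, 410] → during → yes.
P27 [338, 516] → overlapped-by → no.
P28 [254, 502] → contains → no.
P29 [56, 146] → before → no.
P30 [290, 521] → started-by → no.
P31 [43, 285] → before → no.
P32 [347, 499] → overlapped-by → no.
P33 [167, 310] → overlaps → no.
P34 [43, 167] → before → no.
Result: P23, P26.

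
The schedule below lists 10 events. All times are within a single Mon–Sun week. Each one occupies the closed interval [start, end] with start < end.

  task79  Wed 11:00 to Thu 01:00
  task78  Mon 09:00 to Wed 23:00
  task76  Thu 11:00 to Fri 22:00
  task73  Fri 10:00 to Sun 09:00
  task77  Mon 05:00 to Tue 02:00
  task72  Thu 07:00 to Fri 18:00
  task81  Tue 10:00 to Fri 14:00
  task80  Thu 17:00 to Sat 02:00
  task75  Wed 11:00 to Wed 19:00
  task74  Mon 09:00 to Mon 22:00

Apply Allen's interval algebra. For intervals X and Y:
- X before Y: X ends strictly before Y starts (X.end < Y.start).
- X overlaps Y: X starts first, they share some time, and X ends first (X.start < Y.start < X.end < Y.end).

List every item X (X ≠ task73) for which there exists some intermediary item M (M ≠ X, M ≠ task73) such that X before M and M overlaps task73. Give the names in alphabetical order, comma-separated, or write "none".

Target task73 = [Fri 10:00, Sun 09:00].
Intermediaries M with M overlaps task73: task72, task76, task80, task81.
Via task72 — items with X before task72: task74, task75, task77, task78, task79.
Via task76 — items with X before task76: task74, task75, task77, task78, task79.
Via task80 — items with X before task80: task74, task75, task77, task78, task79.
Via task81 — items with X before task81: task74, task77.
Union: task74, task75, task77, task78, task79.

task74, task75, task77, task78, task79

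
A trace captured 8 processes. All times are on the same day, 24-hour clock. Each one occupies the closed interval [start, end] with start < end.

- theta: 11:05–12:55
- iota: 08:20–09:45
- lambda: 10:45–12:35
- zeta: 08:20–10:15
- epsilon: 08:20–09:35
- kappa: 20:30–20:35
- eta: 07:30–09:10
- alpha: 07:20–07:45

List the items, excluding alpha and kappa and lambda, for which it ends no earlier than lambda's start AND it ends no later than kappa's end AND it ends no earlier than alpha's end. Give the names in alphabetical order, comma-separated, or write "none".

Conditions: its end is no earlier than lambda's start (X.end >= 10:45) AND its end is no later than kappa's end (X.end <= 20:35) AND its end is no earlier than alpha's end (X.end >= 07:45).
epsilon: end 09:35 >= 10:45? ✗; end 09:35 <= 20:35? ✓; end 09:35 >= 07:45? ✓ → no.
eta: end 09:10 >= 10:45? ✗; end 09:10 <= 20:35? ✓; end 09:10 >= 07:45? ✓ → no.
iota: end 09:45 >= 10:45? ✗; end 09:45 <= 20:35? ✓; end 09:45 >= 07:45? ✓ → no.
theta: end 12:55 >= 10:45? ✓; end 12:55 <= 20:35? ✓; end 12:55 >= 07:45? ✓ → yes.
zeta: end 10:15 >= 10:45? ✗; end 10:15 <= 20:35? ✓; end 10:15 >= 07:45? ✓ → no.
Result: theta.

theta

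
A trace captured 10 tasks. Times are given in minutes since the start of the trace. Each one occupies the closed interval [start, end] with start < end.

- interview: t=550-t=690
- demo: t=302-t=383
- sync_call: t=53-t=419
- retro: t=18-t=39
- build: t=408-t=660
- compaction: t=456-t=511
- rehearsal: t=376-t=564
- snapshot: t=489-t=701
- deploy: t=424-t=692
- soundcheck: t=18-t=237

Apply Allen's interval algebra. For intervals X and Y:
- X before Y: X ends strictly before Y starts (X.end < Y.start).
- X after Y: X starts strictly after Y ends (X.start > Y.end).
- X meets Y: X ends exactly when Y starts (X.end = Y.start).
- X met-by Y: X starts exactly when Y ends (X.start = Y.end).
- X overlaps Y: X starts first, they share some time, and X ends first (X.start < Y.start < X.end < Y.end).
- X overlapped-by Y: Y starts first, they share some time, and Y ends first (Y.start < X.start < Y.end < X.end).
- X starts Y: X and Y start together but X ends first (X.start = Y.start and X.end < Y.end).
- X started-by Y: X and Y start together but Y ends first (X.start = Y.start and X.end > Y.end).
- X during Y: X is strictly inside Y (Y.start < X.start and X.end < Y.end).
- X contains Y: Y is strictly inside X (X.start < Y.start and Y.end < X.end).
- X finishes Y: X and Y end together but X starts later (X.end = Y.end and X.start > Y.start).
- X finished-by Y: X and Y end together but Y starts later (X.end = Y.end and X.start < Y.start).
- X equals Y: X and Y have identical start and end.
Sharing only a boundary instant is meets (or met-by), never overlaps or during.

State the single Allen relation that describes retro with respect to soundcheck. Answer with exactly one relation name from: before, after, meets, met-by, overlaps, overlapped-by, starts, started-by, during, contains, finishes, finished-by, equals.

retro = [t=18, t=39]; soundcheck = [t=18, t=237].
Compare endpoints: retro.start = soundcheck.start, retro.start < soundcheck.end, retro.end > soundcheck.start, retro.end < soundcheck.end.
That pattern is 'starts'.

starts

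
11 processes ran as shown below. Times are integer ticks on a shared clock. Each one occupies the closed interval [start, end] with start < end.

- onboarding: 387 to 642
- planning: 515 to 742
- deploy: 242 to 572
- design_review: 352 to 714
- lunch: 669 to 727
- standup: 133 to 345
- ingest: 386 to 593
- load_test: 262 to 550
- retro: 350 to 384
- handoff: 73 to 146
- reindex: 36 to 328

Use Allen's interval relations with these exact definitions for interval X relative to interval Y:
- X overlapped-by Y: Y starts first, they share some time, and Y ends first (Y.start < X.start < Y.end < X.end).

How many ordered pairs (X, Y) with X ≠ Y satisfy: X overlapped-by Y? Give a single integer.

20

Checking all 110 ordered pairs for relation 'overlapped-by'; matching pairs in alphabetical order:
(deploy, reindex): deploy overlapped-by reindex ✓
(deploy, standup): deploy overlapped-by standup ✓
(design_review, deploy): design_review overlapped-by deploy ✓
(design_review, load_test): design_review overlapped-by load_test ✓
(design_review, retro): design_review overlapped-by retro ✓
(ingest, deploy): ingest overlapped-by deploy ✓
(ingest, load_test): ingest overlapped-by load_test ✓
(load_test, reindex): load_test overlapped-by reindex ✓
(load_test, standup): load_test overlapped-by standup ✓
(lunch, design_review): lunch overlapped-by design_review ✓
(onboarding, deploy): onboarding overlapped-by deploy ✓
(onboarding, ingest): onboarding overlapped-by ingest ✓
(onboarding, load_test): onboarding overlapped-by load_test ✓
(planning, deploy): planning overlapped-by deploy ✓
(planning, design_review): planning overlapped-by design_review ✓
(planning, ingest): planning overlapped-by ingest ✓
(planning, load_test): planning overlapped-by load_test ✓
(planning, onboarding): planning overlapped-by onboarding ✓
(standup, handoff): standup overlapped-by handoff ✓
(standup, reindex): standup overlapped-by reindex ✓
Count: 20.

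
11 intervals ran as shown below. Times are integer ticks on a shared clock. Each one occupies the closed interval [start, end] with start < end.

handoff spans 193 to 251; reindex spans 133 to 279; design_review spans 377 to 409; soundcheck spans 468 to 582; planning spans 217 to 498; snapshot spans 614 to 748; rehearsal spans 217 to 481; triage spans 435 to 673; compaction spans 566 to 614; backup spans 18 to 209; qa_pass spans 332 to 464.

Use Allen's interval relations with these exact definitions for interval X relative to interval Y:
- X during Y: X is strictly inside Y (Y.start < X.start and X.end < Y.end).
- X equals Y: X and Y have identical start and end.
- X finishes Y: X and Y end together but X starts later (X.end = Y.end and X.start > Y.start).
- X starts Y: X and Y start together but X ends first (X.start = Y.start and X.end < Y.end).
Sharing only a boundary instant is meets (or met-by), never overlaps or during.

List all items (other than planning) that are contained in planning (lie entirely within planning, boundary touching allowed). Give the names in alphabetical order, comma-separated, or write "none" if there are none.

Target planning = [217, 498].
backup [18, 209] → before → no.
compaction [566, 614] → after → no.
design_review [377, 409] → during → yes.
handoff [193, 251] → overlaps → no.
qa_pass [332, 464] → during → yes.
rehearsal [217, 481] → starts → yes.
reindex [133, 279] → overlaps → no.
snapshot [614, 748] → after → no.
soundcheck [468, 582] → overlapped-by → no.
triage [435, 673] → overlapped-by → no.
Result: design_review, qa_pass, rehearsal.

design_review, qa_pass, rehearsal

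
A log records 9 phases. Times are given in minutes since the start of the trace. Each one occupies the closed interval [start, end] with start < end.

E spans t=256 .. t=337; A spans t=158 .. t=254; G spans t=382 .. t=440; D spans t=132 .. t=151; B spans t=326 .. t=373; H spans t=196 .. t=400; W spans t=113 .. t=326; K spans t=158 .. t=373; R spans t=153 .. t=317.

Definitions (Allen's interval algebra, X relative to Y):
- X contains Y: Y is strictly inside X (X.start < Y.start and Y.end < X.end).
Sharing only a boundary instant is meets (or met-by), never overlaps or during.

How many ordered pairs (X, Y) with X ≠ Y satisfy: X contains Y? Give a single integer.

Checking all 72 ordered pairs for relation 'contains'; matching pairs in alphabetical order:
(H, B): H contains B ✓
(H, E): H contains E ✓
(K, E): K contains E ✓
(R, A): R contains A ✓
(W, A): W contains A ✓
(W, D): W contains D ✓
(W, R): W contains R ✓
Count: 7.

7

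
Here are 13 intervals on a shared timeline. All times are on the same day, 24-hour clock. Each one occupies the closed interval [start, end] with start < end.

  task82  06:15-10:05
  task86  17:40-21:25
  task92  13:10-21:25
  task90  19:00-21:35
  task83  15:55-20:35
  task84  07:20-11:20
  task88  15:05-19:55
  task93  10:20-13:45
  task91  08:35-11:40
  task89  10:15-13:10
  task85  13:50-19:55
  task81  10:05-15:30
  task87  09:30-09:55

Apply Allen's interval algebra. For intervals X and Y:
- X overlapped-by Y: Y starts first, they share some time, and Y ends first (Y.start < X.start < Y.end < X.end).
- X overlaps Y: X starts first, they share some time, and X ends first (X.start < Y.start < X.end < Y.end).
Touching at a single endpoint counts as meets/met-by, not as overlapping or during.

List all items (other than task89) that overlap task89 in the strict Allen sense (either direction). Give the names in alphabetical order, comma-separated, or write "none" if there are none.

Target task89 = [10:15, 13:10].
task81 [10:05, 15:30] → contains → no.
task82 [06:15, 10:05] → before → no.
task83 [15:55, 20:35] → after → no.
task84 [07:20, 11:20] → overlaps → yes.
task85 [13:50, 19:55] → after → no.
task86 [17:40, 21:25] → after → no.
task87 [09:30, 09:55] → before → no.
task88 [15:05, 19:55] → after → no.
task90 [19:00, 21:35] → after → no.
task91 [08:35, 11:40] → overlaps → yes.
task92 [13:10, 21:25] → met-by → no.
task93 [10:20, 13:45] → overlapped-by → yes.
Result: task84, task91, task93.

task84, task91, task93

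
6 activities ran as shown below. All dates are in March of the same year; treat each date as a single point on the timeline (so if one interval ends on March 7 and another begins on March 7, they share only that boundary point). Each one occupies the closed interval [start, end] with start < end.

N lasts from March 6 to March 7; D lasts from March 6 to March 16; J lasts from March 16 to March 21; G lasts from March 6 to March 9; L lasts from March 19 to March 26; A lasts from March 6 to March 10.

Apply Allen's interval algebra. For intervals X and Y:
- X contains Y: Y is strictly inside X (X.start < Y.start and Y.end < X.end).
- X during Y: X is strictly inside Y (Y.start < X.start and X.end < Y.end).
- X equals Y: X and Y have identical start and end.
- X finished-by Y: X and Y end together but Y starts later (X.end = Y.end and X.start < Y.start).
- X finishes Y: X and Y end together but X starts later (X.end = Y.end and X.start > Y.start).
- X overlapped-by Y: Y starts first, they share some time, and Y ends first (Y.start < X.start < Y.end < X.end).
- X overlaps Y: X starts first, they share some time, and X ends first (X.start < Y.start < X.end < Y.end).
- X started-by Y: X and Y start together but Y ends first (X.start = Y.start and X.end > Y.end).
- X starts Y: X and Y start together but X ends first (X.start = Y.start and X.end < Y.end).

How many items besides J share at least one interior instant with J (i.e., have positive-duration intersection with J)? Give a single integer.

1

Target J = [March 16, March 21].
A [March 6, March 10] → before → no.
D [March 6, March 16] → meets → no.
G [March 6, March 9] → before → no.
L [March 19, March 26] → overlapped-by → counts.
N [March 6, March 7] → before → no.
Total: 1.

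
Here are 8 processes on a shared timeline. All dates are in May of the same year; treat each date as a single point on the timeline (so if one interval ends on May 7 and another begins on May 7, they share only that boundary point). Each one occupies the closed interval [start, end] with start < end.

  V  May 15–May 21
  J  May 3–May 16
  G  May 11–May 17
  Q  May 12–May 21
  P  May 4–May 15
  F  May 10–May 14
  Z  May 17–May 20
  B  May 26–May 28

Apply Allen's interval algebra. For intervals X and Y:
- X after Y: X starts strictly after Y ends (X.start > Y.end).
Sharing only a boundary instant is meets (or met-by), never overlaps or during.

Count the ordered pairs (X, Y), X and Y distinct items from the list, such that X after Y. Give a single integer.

Checking all 56 ordered pairs for relation 'after'; matching pairs in alphabetical order:
(B, F): B after F ✓
(B, G): B after G ✓
(B, J): B after J ✓
(B, P): B after P ✓
(B, Q): B after Q ✓
(B, V): B after V ✓
(B, Z): B after Z ✓
(V, F): V after F ✓
(Z, F): Z after F ✓
(Z, J): Z after J ✓
(Z, P): Z after P ✓
Count: 11.

11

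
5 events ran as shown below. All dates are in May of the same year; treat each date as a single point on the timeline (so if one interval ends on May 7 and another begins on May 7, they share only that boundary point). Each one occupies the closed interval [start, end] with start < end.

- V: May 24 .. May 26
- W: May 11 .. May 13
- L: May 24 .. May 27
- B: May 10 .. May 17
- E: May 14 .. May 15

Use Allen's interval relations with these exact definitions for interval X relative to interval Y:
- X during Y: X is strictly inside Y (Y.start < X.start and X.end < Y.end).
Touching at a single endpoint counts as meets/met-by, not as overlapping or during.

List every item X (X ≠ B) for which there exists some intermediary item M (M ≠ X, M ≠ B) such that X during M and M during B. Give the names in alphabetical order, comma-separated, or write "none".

Target B = [May 10, May 17].
Intermediaries M with M during B: E, W.
Via E — items with X during E: none.
Via W — items with X during W: none.
Union: none.

none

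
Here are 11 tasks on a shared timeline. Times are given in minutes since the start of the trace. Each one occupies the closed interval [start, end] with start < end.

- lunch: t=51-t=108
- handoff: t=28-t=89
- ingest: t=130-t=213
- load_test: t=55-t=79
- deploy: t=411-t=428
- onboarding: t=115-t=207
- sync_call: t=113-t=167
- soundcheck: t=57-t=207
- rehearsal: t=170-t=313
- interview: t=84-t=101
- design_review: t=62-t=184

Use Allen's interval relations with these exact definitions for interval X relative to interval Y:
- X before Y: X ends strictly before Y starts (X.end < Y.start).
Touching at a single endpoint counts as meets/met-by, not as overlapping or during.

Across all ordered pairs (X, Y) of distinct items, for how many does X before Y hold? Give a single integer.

28

Checking all 110 ordered pairs for relation 'before'; matching pairs in alphabetical order:
(design_review, deploy): design_review before deploy ✓
(handoff, deploy): handoff before deploy ✓
(handoff, ingest): handoff before ingest ✓
(handoff, onboarding): handoff before onboarding ✓
(handoff, rehearsal): handoff before rehearsal ✓
(handoff, sync_call): handoff before sync_call ✓
(ingest, deploy): ingest before deploy ✓
(interview, deploy): interview before deploy ✓
(interview, ingest): interview before ingest ✓
(interview, onboarding): interview before onboarding ✓
(interview, rehearsal): interview before rehearsal ✓
(interview, sync_call): interview before sync_call ✓
(load_test, deploy): load_test before deploy ✓
(load_test, ingest): load_test before ingest ✓
(load_test, interview): load_test before interview ✓
(load_test, onboarding): load_test before onboarding ✓
(load_test, rehearsal): load_test before rehearsal ✓
(load_test, sync_call): load_test before sync_call ✓
(lunch, deploy): lunch before deploy ✓
(lunch, ingest): lunch before ingest ✓
(lunch, onboarding): lunch before onboarding ✓
(lunch, rehearsal): lunch before rehearsal ✓
(lunch, sync_call): lunch before sync_call ✓
(onboarding, deploy): onboarding before deploy ✓
... plus 4 further pairs not listed.
Count: 28.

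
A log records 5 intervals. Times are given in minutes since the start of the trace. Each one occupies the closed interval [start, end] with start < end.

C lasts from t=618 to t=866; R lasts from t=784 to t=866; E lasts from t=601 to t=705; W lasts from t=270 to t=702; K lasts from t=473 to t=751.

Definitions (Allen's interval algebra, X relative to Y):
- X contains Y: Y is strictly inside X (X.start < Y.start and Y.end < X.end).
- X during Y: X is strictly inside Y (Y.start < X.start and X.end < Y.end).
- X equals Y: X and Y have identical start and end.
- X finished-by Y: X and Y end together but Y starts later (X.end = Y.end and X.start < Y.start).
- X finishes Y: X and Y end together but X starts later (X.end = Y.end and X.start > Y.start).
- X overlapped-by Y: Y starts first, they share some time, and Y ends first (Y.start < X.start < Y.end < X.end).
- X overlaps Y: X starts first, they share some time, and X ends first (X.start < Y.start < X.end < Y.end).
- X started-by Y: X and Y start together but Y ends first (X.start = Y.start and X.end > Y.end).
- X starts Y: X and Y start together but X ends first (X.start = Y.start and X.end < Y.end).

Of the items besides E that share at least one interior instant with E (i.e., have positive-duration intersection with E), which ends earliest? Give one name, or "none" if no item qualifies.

Target E = [t=601, t=705].
C [t=618, t=866] → overlapped-by → candidate.
K [t=473, t=751] → contains → candidate.
R [t=784, t=866] → after → excluded.
W [t=270, t=702] → overlaps → candidate.
Among candidates, earliest end is t=702 → W.

W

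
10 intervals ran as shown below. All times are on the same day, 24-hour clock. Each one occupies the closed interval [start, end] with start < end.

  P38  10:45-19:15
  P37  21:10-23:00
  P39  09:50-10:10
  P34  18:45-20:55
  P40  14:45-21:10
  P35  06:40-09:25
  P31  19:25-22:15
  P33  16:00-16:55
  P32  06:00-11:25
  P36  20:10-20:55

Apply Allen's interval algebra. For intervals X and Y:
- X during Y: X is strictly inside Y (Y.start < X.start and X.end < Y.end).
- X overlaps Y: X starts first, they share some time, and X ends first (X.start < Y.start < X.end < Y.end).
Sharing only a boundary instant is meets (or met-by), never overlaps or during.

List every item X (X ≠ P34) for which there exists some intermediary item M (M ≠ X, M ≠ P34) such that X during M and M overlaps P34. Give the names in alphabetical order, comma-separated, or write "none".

P33

Target P34 = [18:45, 20:55].
Intermediaries M with M overlaps P34: P38.
Via P38 — items with X during P38: P33.
Union: P33.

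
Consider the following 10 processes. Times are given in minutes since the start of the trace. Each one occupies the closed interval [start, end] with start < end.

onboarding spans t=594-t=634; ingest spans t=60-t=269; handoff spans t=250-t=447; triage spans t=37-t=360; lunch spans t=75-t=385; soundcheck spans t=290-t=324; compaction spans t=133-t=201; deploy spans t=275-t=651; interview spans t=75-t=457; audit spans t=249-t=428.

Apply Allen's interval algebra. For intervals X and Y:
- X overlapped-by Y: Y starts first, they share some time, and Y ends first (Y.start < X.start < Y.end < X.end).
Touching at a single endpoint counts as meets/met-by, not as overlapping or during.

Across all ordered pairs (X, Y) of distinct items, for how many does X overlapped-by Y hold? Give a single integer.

16

Checking all 90 ordered pairs for relation 'overlapped-by'; matching pairs in alphabetical order:
(audit, ingest): audit overlapped-by ingest ✓
(audit, lunch): audit overlapped-by lunch ✓
(audit, triage): audit overlapped-by triage ✓
(deploy, audit): deploy overlapped-by audit ✓
(deploy, handoff): deploy overlapped-by handoff ✓
(deploy, interview): deploy overlapped-by interview ✓
(deploy, lunch): deploy overlapped-by lunch ✓
(deploy, triage): deploy overlapped-by triage ✓
(handoff, audit): handoff overlapped-by audit ✓
(handoff, ingest): handoff overlapped-by ingest ✓
(handoff, lunch): handoff overlapped-by lunch ✓
(handoff, triage): handoff overlapped-by triage ✓
(interview, ingest): interview overlapped-by ingest ✓
(interview, triage): interview overlapped-by triage ✓
(lunch, ingest): lunch overlapped-by ingest ✓
(lunch, triage): lunch overlapped-by triage ✓
Count: 16.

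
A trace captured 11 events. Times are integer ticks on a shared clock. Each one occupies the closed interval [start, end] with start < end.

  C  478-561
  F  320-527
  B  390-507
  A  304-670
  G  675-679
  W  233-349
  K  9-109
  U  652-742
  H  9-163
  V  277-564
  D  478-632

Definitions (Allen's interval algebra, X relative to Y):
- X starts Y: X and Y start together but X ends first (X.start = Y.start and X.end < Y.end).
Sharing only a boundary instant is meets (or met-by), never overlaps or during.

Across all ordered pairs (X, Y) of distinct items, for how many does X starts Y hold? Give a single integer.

Checking all 110 ordered pairs for relation 'starts'; matching pairs in alphabetical order:
(C, D): C starts D ✓
(K, H): K starts H ✓
Count: 2.

2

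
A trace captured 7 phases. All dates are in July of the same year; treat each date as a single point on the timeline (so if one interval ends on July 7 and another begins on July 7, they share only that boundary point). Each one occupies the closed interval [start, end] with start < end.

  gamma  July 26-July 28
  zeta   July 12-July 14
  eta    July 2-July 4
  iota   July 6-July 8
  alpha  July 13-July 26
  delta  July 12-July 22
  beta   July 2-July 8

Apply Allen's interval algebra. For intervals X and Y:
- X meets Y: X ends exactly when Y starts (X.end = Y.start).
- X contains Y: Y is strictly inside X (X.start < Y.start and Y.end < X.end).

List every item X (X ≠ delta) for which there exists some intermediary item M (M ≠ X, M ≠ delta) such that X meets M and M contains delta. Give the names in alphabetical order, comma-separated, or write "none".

Target delta = [July 12, July 22].
Intermediaries M with M contains delta: none.
Union: none.

none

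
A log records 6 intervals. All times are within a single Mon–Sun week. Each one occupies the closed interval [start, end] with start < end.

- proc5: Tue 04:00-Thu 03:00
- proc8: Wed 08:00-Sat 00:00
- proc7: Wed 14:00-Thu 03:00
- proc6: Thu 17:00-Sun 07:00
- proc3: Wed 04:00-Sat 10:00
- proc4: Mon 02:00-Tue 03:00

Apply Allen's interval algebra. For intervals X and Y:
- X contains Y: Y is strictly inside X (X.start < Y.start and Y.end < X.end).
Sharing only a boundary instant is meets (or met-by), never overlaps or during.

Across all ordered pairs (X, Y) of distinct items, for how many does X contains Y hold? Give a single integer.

3

Checking all 30 ordered pairs for relation 'contains'; matching pairs in alphabetical order:
(proc3, proc7): proc3 contains proc7 ✓
(proc3, proc8): proc3 contains proc8 ✓
(proc8, proc7): proc8 contains proc7 ✓
Count: 3.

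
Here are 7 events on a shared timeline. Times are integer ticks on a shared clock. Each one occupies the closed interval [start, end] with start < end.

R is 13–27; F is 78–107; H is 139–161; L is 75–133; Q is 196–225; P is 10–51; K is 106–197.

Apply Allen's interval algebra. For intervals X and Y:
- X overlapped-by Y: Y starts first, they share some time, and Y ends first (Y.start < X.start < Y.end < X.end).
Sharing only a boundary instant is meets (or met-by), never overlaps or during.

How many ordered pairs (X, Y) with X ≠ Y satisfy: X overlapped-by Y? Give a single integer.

3

Checking all 42 ordered pairs for relation 'overlapped-by'; matching pairs in alphabetical order:
(K, F): K overlapped-by F ✓
(K, L): K overlapped-by L ✓
(Q, K): Q overlapped-by K ✓
Count: 3.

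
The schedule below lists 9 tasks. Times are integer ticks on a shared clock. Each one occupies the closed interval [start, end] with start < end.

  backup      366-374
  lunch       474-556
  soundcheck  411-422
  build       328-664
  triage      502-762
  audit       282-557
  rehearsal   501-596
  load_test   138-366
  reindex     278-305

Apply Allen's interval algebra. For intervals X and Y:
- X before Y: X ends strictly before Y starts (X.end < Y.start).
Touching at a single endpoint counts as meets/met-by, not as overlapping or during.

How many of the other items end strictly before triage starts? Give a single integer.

4

Target triage = [502, 762].
audit [282, 557] → overlaps → no.
backup [366, 374] → before → counts.
build [328, 664] → overlaps → no.
load_test [138, 366] → before → counts.
lunch [474, 556] → overlaps → no.
rehearsal [501, 596] → overlaps → no.
reindex [278, 305] → before → counts.
soundcheck [411, 422] → before → counts.
Total: 4.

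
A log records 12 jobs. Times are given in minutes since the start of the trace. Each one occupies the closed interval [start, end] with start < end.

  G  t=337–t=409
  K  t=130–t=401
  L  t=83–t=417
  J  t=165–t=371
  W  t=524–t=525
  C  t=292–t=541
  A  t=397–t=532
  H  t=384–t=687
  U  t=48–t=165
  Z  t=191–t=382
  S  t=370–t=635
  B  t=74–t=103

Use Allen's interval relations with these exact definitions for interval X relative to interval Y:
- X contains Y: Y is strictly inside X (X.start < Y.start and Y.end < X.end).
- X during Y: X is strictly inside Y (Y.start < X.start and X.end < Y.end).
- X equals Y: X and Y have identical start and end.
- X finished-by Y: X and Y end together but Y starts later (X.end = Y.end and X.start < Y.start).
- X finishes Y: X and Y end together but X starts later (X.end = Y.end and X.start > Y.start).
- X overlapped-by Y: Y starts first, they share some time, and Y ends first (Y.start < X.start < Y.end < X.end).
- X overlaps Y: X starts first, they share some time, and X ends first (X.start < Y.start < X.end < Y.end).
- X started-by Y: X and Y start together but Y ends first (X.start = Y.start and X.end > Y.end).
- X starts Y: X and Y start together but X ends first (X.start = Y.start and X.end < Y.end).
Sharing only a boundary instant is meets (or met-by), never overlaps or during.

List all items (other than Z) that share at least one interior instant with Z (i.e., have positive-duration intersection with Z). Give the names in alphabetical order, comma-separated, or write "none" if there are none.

C, G, J, K, L, S

Target Z = [t=191, t=382].
A [t=397, t=532] → after → no.
B [t=74, t=103] → before → no.
C [t=292, t=541] → overlapped-by → yes.
G [t=337, t=409] → overlapped-by → yes.
H [t=384, t=687] → after → no.
J [t=165, t=371] → overlaps → yes.
K [t=130, t=401] → contains → yes.
L [t=83, t=417] → contains → yes.
S [t=370, t=635] → overlapped-by → yes.
U [t=48, t=165] → before → no.
W [t=524, t=525] → after → no.
Result: C, G, J, K, L, S.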